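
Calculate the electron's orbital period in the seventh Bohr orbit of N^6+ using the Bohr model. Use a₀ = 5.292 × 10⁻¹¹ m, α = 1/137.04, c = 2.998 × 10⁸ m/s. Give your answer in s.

r = n²a₀/Z = 7²·5.292 × 10⁻¹¹/7 = 3.704 × 10⁻¹⁰ m
v = Zαc/n = 7·0.007297·2.998 × 10⁸/7 = 2.188 × 10⁶ m/s
T = 2πr/v = 1.064 × 10⁻¹⁵ s

1.064 × 10⁻¹⁵ s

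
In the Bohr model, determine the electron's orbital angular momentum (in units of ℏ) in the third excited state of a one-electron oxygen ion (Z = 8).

L_n = nℏ, so L/ℏ = n = 4.

4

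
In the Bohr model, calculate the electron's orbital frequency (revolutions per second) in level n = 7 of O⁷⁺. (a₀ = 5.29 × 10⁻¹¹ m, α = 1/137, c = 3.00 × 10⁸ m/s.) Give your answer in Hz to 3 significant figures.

r = n²a₀/Z = 3.24 × 10⁻¹⁰ m, v = Zαc/n = 2.50 × 10⁶ m/s
f = v/(2πr) = 1.23 × 10¹⁵ Hz

1.23 × 10¹⁵ Hz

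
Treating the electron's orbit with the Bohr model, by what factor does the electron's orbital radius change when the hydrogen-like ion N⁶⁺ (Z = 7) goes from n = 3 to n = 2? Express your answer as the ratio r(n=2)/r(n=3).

4/9

r ∝ Z^-1 · n^2; with Z fixed, r ∝ n^2.
r(n=2)/r(n=3) = (2/3)^2 = 4/9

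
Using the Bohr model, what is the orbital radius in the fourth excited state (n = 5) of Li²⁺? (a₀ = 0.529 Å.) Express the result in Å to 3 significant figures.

4.41 Å

r_n = n²a₀/Z = 5² × 0.529 / 3
    = 25 × 0.529 / 3 = 4.41 Å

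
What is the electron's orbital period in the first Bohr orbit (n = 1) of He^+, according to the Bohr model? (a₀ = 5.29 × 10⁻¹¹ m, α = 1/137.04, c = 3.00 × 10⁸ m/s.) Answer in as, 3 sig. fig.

38.0 as

r = n²a₀/Z = 1²·5.29 × 10⁻¹¹/2 = 2.65 × 10⁻¹¹ m
v = Zαc/n = 2·0.00730·3.00 × 10⁸/1 = 4.38 × 10⁶ m/s
T = 2πr/v = 3.80 × 10⁻¹⁷ s = 38.0 as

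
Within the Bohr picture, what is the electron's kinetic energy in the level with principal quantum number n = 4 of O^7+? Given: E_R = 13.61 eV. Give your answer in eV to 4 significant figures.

54.44 eV

For a Coulomb orbit the virial theorem gives K = −E_n.
E_n = −E_R·Z²/n², so K = E_R·Z²/n² = 13.61 × 8²/4² = 54.44 eV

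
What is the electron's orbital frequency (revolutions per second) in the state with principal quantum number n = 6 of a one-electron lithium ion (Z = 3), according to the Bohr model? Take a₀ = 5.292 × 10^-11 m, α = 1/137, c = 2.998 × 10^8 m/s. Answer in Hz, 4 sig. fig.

r = n²a₀/Z = 6.350 × 10^-10 m, v = Zαc/n = 1.094 × 10^6 m/s
f = v/(2πr) = 2.742 × 10^14 Hz

2.742 × 10^14 Hz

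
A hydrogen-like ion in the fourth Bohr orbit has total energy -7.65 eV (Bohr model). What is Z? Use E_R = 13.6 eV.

3

E_n = −E_R Z²/n² ⇒ Z² = −E_n n²/E_R = 7.65 × 4² / 13.6 ≈ 9.00
Z = 3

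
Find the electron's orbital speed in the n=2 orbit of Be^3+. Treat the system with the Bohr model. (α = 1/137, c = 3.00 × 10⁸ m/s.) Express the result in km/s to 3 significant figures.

4380 km/s

v_n = Zαc/n = 4 × 0.00730 × 3.00 × 10⁸ / 2
    = 4380 km/s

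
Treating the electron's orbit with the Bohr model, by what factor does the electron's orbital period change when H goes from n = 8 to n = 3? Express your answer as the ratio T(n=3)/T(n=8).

27/512

T ∝ Z^-2 · n^3; with Z fixed, T ∝ n^3.
T(n=3)/T(n=8) = (3/8)^3 = 27/512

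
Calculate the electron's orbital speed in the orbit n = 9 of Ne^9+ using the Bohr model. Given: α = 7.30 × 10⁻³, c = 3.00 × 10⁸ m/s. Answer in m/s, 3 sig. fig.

v_n = Zαc/n = 10 × 0.00730 × 3.00 × 10⁸ / 9
    = 2.43 × 10⁶ m/s

2.43 × 10⁶ m/s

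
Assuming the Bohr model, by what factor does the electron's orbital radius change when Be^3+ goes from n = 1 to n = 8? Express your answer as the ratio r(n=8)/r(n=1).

64

r ∝ Z^-1 · n^2; with Z fixed, r ∝ n^2.
r(n=8)/r(n=1) = (8/1)^2 = 64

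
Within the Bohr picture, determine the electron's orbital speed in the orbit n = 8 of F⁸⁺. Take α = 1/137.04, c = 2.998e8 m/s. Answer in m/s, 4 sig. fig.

2.461e6 m/s

v_n = Zαc/n = 9 × 0.007297 × 2.998e8 / 8
    = 2.461e6 m/s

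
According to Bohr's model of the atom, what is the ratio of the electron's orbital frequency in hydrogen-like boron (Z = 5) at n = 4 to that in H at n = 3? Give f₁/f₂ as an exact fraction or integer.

f ∝ Z^2 · n^-3
f₁/f₂ = (5/1)^2 · (4/3)^-3 = 675/64

675/64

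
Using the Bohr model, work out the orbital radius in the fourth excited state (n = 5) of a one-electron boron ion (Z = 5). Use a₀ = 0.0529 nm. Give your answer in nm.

0.265 nm

r_n = n²a₀/Z = 5² × 0.0529 / 5
    = 25 × 0.0529 / 5 = 0.265 nm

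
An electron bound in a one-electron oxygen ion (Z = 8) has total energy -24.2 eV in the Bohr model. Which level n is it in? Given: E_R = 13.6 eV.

E_n = −E_R Z²/n² ⇒ n² = E_R Z²/(−E_n) = 13.6 × 8² / 24.2 ≈ 35.97
n = 6

6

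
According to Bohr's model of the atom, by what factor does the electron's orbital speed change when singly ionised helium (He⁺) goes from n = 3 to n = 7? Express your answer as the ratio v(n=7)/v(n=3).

3/7

v ∝ Z^1 · n^-1; with Z fixed, v ∝ n^-1.
v(n=7)/v(n=3) = (7/3)^-1 = 3/7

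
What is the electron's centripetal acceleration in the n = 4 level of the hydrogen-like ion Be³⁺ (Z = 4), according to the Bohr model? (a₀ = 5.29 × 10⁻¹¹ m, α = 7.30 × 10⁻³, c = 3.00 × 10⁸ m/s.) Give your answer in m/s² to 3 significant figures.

r = n²a₀/Z = 2.12 × 10⁻¹⁰ m, v = Zαc/n = 2.19 × 10⁶ m/s
a = v²/r = (2.19 × 10⁶)² / 2.12 × 10⁻¹⁰ = 2.27 × 10²² m/s²

2.27 × 10²² m/s²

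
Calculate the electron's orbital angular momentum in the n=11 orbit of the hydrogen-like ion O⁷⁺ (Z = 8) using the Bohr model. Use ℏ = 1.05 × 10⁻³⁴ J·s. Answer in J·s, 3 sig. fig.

1.16 × 10⁻³³ J·s

L_n = nℏ = 11 × 1.05 × 10⁻³⁴ = 1.16 × 10⁻³³ J·s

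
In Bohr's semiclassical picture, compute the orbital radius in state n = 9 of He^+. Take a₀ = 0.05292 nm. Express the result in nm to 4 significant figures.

r_n = n²a₀/Z = 9² × 0.05292 / 2
    = 81 × 0.05292 / 2 = 2.143 nm

2.143 nm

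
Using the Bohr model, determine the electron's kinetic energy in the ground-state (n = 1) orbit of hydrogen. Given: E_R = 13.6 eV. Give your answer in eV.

For a Coulomb orbit the virial theorem gives K = −E_n.
E_n = −E_R·Z²/n², so K = E_R·Z²/n² = 13.6 × 1²/1² = 13.6 eV

13.6 eV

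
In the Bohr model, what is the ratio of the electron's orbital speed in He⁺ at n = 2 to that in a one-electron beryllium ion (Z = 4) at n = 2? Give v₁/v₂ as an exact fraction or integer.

v ∝ Z^1 · n^-1
v₁/v₂ = (2/4)^1 · (2/2)^-1 = 1/2

1/2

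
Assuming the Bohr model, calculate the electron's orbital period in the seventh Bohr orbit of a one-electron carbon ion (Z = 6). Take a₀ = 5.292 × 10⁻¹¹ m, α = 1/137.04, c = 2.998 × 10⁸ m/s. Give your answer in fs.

r = n²a₀/Z = 7²·5.292 × 10⁻¹¹/6 = 4.322 × 10⁻¹⁰ m
v = Zαc/n = 6·0.007297·2.998 × 10⁸/7 = 1.875 × 10⁶ m/s
T = 2πr/v = 1.448 × 10⁻¹⁵ s = 1.448 fs

1.448 fs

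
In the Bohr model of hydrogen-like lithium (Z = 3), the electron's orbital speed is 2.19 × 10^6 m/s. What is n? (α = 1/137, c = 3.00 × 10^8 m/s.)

3

v_n = Zαc/n ⇒ n = Zαc/v = 3 × 0.00730 × 3.00 × 10^8 / 2.19 × 10^6 ≈ 3.00
n = 3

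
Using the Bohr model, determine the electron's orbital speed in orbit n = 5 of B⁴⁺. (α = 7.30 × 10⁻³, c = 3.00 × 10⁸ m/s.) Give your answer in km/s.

v_n = Zαc/n = 5 × 0.00730 × 3.00 × 10⁸ / 5
    = 2190 km/s

2190 km/s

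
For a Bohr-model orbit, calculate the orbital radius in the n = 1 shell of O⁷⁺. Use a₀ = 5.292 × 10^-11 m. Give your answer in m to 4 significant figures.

6.615 × 10^-12 m

r_n = n²a₀/Z = 1² × 5.292 × 10^-11 / 8
    = 1 × 5.292 × 10^-11 / 8 = 6.615 × 10^-12 m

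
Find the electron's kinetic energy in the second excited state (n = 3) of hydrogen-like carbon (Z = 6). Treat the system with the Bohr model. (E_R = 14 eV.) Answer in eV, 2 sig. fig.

56 eV

For a Coulomb orbit the virial theorem gives K = −E_n.
E_n = −E_R·Z²/n², so K = E_R·Z²/n² = 14 × 6²/3² = 56 eV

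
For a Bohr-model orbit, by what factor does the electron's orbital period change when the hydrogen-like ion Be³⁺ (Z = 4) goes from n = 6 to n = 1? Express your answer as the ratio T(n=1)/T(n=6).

1/216

T ∝ Z^-2 · n^3; with Z fixed, T ∝ n^3.
T(n=1)/T(n=6) = (1/6)^3 = 1/216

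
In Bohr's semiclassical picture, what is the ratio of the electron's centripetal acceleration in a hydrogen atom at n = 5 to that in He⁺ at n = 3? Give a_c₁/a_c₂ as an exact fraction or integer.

a_c ∝ Z^3 · n^-4
a_c₁/a_c₂ = (1/2)^3 · (5/3)^-4 = 81/5000

81/5000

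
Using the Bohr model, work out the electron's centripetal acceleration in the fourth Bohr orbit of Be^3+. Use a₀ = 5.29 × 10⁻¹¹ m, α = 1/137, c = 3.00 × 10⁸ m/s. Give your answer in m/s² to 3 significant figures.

r = n²a₀/Z = 2.12 × 10⁻¹⁰ m, v = Zαc/n = 2.19 × 10⁶ m/s
a = v²/r = (2.19 × 10⁶)² / 2.12 × 10⁻¹⁰ = 2.27 × 10²² m/s²

2.27 × 10²² m/s²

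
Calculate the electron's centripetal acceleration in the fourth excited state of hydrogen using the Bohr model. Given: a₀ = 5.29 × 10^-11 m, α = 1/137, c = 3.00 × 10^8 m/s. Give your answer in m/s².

1.45 × 10^20 m/s²

r = n²a₀/Z = 1.32 × 10^-9 m, v = Zαc/n = 4.38 × 10^5 m/s
a = v²/r = (4.38 × 10^5)² / 1.32 × 10^-9 = 1.45 × 10^20 m/s²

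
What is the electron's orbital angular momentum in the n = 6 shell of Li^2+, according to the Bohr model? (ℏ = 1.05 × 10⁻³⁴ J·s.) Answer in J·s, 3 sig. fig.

L_n = nℏ = 6 × 1.05 × 10⁻³⁴ = 6.30 × 10⁻³⁴ J·s

6.30 × 10⁻³⁴ J·s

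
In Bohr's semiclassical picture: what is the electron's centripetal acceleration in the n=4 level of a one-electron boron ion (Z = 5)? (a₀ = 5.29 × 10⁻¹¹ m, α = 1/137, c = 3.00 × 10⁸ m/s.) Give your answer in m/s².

r = n²a₀/Z = 1.69 × 10⁻¹⁰ m, v = Zαc/n = 2.74 × 10⁶ m/s
a = v²/r = (2.74 × 10⁶)² / 1.69 × 10⁻¹⁰ = 4.43 × 10²² m/s²

4.43 × 10²² m/s²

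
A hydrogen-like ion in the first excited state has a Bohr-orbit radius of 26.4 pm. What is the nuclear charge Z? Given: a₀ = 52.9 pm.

8

r_n = n²a₀/Z ⇒ Z = n²a₀/r = 2² × 52.9 / 26.4 ≈ 8.02
Z = 8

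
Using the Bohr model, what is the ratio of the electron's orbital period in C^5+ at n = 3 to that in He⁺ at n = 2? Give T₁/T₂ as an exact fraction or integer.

T ∝ Z^-2 · n^3
T₁/T₂ = (6/2)^-2 · (3/2)^3 = 3/8

3/8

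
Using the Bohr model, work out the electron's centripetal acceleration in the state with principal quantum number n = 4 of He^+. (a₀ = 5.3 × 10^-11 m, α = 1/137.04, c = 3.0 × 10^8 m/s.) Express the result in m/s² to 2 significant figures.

2.8 × 10^21 m/s²

r = n²a₀/Z = 4.2 × 10^-10 m, v = Zαc/n = 1.1 × 10^6 m/s
a = v²/r = (1.1 × 10^6)² / 4.2 × 10^-10 = 2.8 × 10^21 m/s²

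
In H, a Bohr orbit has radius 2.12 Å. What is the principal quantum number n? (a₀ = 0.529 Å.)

2

r_n = n²a₀/Z ⇒ n² = rZ/a₀ = 2.12 × 1 / 0.529 ≈ 4.01
n = 2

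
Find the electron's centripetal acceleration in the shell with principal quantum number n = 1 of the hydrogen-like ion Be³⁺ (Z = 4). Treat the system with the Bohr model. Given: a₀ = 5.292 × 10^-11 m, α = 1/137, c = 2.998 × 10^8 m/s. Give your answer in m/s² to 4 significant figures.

r = n²a₀/Z = 1.323 × 10^-11 m, v = Zαc/n = 8.753 × 10^6 m/s
a = v²/r = (8.753 × 10^6)² / 1.323 × 10^-11 = 5.791 × 10^24 m/s²

5.791 × 10^24 m/s²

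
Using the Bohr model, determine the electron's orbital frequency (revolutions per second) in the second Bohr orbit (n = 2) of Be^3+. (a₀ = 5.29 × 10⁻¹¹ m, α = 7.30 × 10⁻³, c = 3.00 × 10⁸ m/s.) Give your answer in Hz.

r = n²a₀/Z = 5.29 × 10⁻¹¹ m, v = Zαc/n = 4.38 × 10⁶ m/s
f = v/(2πr) = 1.32 × 10¹⁶ Hz

1.32 × 10¹⁶ Hz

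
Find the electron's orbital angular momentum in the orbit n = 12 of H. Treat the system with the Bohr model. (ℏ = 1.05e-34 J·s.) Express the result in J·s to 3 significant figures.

1.26e-33 J·s

L_n = nℏ = 12 × 1.05e-34 = 1.26e-33 J·s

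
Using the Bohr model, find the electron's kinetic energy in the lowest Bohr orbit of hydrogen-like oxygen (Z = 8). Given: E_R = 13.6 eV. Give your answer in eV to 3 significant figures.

For a Coulomb orbit the virial theorem gives K = −E_n.
E_n = −E_R·Z²/n², so K = E_R·Z²/n² = 13.6 × 8²/1² = 870 eV

870 eV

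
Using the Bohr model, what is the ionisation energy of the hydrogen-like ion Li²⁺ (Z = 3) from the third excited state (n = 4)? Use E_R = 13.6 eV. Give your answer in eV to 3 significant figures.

E_n = −E_R·Z²/n² = −13.6 × 3²/4² eV = -7.65 eV
Ionisation energy = −E_n = 7.65 eV

7.65 eV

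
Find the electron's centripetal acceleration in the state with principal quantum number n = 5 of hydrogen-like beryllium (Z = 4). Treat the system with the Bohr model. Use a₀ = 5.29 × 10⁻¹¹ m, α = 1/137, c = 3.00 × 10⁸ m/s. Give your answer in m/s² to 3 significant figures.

r = n²a₀/Z = 3.31 × 10⁻¹⁰ m, v = Zαc/n = 1.75 × 10⁶ m/s
a = v²/r = (1.75 × 10⁶)² / 3.31 × 10⁻¹⁰ = 9.28 × 10²¹ m/s²

9.28 × 10²¹ m/s²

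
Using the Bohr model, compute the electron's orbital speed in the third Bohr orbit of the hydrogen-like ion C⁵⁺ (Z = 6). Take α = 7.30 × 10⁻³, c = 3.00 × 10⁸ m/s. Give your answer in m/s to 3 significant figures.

4.38 × 10⁶ m/s

v_n = Zαc/n = 6 × 0.00730 × 3.00 × 10⁸ / 3
    = 4.38 × 10⁶ m/s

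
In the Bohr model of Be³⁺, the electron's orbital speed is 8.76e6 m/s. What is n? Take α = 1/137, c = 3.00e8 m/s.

1

v_n = Zαc/n ⇒ n = Zαc/v = 4 × 0.00730 × 3.00e8 / 8.76e6 ≈ 1.00
n = 1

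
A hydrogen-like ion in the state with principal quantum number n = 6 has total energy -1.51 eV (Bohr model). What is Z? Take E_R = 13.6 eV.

2

E_n = −E_R Z²/n² ⇒ Z² = −E_n n²/E_R = 1.51 × 6² / 13.6 ≈ 4.00
Z = 2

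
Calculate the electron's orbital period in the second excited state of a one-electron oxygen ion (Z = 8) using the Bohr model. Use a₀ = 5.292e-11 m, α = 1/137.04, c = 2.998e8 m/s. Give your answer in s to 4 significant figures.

r = n²a₀/Z = 3²·5.292e-11/8 = 5.954e-11 m
v = Zαc/n = 8·0.007297·2.998e8/3 = 5.834e6 m/s
T = 2πr/v = 6.412e-17 s

6.412e-17 s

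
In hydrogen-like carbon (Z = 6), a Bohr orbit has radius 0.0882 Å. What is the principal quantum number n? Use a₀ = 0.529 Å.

r_n = n²a₀/Z ⇒ n² = rZ/a₀ = 0.0882 × 6 / 0.529 ≈ 1.00
n = 1

1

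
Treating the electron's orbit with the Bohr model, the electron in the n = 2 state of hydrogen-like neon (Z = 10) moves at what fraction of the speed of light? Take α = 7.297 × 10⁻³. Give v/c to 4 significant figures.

v_n = Zαc/n, so v/c = Zα/n = 10 × 0.007297 / 2 = 0.03648

0.03648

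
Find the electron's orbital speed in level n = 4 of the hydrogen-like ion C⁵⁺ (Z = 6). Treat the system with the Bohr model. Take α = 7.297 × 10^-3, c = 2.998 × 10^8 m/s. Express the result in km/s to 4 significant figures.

v_n = Zαc/n = 6 × 0.007297 × 2.998 × 10^8 / 4
    = 3281 km/s

3281 km/s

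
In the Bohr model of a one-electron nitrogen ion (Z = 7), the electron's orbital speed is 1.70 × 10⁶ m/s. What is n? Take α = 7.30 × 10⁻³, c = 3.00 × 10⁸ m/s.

v_n = Zαc/n ⇒ n = Zαc/v = 7 × 0.00730 × 3.00 × 10⁸ / 1.70 × 10⁶ ≈ 9.02
n = 9

9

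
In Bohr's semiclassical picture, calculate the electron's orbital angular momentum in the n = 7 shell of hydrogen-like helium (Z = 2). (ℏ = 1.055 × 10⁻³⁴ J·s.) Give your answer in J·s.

7.385 × 10⁻³⁴ J·s

L_n = nℏ = 7 × 1.055 × 10⁻³⁴ = 7.385 × 10⁻³⁴ J·s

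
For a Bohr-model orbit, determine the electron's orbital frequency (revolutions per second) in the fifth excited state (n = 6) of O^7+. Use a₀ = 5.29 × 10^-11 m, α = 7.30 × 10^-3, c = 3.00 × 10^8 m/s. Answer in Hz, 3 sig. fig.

r = n²a₀/Z = 2.38 × 10^-10 m, v = Zαc/n = 2.92 × 10^6 m/s
f = v/(2πr) = 1.95 × 10^15 Hz

1.95 × 10^15 Hz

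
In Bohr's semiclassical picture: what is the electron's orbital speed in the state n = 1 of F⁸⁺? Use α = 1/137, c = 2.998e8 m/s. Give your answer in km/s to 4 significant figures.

1.969e4 km/s

v_n = Zαc/n = 9 × 0.007299 × 2.998e8 / 1
    = 1.969e4 km/s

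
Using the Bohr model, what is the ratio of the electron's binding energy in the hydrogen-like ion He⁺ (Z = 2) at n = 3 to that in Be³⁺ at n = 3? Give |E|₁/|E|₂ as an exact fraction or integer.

1/4

|E| ∝ Z^2 · n^-2
|E|₁/|E|₂ = (2/4)^2 · (3/3)^-2 = 1/4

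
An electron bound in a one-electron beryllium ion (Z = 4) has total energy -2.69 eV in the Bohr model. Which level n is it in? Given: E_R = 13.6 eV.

E_n = −E_R Z²/n² ⇒ n² = E_R Z²/(−E_n) = 13.6 × 4² / 2.69 ≈ 80.89
n = 9

9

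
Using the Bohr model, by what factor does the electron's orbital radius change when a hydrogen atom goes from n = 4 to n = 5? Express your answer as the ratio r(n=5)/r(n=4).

r ∝ Z^-1 · n^2; with Z fixed, r ∝ n^2.
r(n=5)/r(n=4) = (5/4)^2 = 25/16

25/16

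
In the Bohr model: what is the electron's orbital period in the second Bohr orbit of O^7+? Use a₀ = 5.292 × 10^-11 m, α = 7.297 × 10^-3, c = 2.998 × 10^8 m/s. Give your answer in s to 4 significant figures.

r = n²a₀/Z = 2²·5.292 × 10^-11/8 = 2.646 × 10^-11 m
v = Zαc/n = 8·0.007297·2.998 × 10^8/2 = 8.751 × 10^6 m/s
T = 2πr/v = 1.900 × 10^-17 s

1.900 × 10^-17 s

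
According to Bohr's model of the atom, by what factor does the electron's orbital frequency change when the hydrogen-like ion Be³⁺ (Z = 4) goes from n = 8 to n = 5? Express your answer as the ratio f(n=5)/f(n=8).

512/125

f ∝ Z^2 · n^-3; with Z fixed, f ∝ n^-3.
f(n=5)/f(n=8) = (5/8)^-3 = 512/125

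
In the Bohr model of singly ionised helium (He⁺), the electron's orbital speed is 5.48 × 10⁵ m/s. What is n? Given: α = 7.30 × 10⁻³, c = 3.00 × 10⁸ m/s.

v_n = Zαc/n ⇒ n = Zαc/v = 2 × 0.00730 × 3.00 × 10⁸ / 5.48 × 10⁵ ≈ 7.99
n = 8

8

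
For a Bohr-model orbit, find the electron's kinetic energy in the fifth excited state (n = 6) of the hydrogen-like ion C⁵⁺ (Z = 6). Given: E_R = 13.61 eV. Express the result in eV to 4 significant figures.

For a Coulomb orbit the virial theorem gives K = −E_n.
E_n = −E_R·Z²/n², so K = E_R·Z²/n² = 13.61 × 6²/6² = 13.61 eV

13.61 eV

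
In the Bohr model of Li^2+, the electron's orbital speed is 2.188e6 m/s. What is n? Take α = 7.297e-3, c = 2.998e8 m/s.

v_n = Zαc/n ⇒ n = Zαc/v = 3 × 0.007297 × 2.998e8 / 2.188e6 ≈ 3.00
n = 3

3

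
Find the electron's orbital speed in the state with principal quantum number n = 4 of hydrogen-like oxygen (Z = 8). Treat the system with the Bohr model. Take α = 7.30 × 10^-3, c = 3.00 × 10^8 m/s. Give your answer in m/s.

4.38 × 10^6 m/s

v_n = Zαc/n = 8 × 0.00730 × 3.00 × 10^8 / 4
    = 4.38 × 10^6 m/s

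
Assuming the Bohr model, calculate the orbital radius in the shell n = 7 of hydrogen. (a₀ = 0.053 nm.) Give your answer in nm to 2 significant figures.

r_n = n²a₀/Z = 7² × 0.053 / 1
    = 49 × 0.053 / 1 = 2.6 nm

2.6 nm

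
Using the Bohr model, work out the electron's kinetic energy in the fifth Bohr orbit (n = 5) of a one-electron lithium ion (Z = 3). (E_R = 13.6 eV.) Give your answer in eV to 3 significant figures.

For a Coulomb orbit the virial theorem gives K = −E_n.
E_n = −E_R·Z²/n², so K = E_R·Z²/n² = 13.6 × 3²/5² = 4.90 eV

4.90 eV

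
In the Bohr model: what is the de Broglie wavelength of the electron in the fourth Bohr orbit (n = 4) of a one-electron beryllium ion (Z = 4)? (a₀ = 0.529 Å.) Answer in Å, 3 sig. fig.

3.32 Å

The Bohr quantisation condition is nλ = 2πr_n.
r_n = n²a₀/Z = 2.12 Å
λ = 2πr_n/n = 2π·2.12/4 = 3.32 Å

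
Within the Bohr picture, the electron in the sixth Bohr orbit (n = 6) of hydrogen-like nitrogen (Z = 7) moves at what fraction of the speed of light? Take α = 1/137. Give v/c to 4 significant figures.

0.008516

v_n = Zαc/n, so v/c = Zα/n = 7 × 0.007299 / 6 = 0.008516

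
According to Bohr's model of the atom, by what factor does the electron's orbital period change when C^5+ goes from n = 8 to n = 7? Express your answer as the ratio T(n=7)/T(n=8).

343/512

T ∝ Z^-2 · n^3; with Z fixed, T ∝ n^3.
T(n=7)/T(n=8) = (7/8)^3 = 343/512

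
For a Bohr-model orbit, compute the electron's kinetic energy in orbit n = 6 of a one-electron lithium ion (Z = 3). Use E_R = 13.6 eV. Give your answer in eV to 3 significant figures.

For a Coulomb orbit the virial theorem gives K = −E_n.
E_n = −E_R·Z²/n², so K = E_R·Z²/n² = 13.6 × 3²/6² = 3.40 eV

3.40 eV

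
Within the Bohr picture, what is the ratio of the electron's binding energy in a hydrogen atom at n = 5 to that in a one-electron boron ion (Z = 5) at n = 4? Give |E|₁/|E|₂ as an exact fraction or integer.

16/625

|E| ∝ Z^2 · n^-2
|E|₁/|E|₂ = (1/5)^2 · (5/4)^-2 = 16/625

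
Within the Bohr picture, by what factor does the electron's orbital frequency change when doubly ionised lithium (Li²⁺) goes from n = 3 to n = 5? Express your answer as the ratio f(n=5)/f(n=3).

f ∝ Z^2 · n^-3; with Z fixed, f ∝ n^-3.
f(n=5)/f(n=3) = (5/3)^-3 = 27/125

27/125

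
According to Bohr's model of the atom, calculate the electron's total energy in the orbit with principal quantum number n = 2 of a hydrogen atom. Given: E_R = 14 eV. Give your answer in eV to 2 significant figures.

-3.5 eV

E_n = −E_R·Z²/n² = −14 × 1²/2² = -3.5 eV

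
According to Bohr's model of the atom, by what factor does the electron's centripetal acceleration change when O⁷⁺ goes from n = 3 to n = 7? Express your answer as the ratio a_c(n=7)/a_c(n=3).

81/2401

a_c ∝ Z^3 · n^-4; with Z fixed, a_c ∝ n^-4.
a_c(n=7)/a_c(n=3) = (7/3)^-4 = 81/2401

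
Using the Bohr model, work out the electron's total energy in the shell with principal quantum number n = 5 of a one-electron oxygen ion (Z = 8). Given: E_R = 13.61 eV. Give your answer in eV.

E_n = −E_R·Z²/n² = −13.61 × 8²/5² = -34.84 eV

-34.84 eV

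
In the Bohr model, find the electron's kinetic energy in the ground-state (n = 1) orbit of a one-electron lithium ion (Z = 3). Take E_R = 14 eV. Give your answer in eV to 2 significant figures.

130 eV

For a Coulomb orbit the virial theorem gives K = −E_n.
E_n = −E_R·Z²/n², so K = E_R·Z²/n² = 14 × 3²/1² = 130 eV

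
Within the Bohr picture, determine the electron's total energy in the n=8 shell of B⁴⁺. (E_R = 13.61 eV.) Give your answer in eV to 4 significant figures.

-5.316 eV

E_n = −E_R·Z²/n² = −13.61 × 5²/8² = -5.316 eV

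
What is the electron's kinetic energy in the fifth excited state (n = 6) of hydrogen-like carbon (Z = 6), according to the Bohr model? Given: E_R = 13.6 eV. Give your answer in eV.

13.6 eV

For a Coulomb orbit the virial theorem gives K = −E_n.
E_n = −E_R·Z²/n², so K = E_R·Z²/n² = 13.6 × 6²/6² = 13.6 eV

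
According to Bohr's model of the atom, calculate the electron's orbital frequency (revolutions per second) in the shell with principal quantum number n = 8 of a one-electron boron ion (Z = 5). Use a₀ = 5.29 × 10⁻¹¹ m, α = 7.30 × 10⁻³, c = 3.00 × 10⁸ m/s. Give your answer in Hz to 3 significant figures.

r = n²a₀/Z = 6.77 × 10⁻¹⁰ m, v = Zαc/n = 1.37 × 10⁶ m/s
f = v/(2πr) = 3.22 × 10¹⁴ Hz

3.22 × 10¹⁴ Hz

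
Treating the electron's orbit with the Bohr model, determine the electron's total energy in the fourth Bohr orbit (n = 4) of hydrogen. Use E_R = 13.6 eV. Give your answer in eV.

-0.850 eV

E_n = −E_R·Z²/n² = −13.6 × 1²/4² = -0.850 eV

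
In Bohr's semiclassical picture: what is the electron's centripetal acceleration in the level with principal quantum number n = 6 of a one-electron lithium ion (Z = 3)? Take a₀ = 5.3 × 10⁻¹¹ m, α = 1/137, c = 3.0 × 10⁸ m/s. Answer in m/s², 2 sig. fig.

r = n²a₀/Z = 6.4 × 10⁻¹⁰ m, v = Zαc/n = 1.1 × 10⁶ m/s
a = v²/r = (1.1 × 10⁶)² / 6.4 × 10⁻¹⁰ = 1.9 × 10²¹ m/s²

1.9 × 10²¹ m/s²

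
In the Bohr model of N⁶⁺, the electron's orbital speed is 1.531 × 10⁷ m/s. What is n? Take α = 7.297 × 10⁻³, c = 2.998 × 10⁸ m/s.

1

v_n = Zαc/n ⇒ n = Zαc/v = 7 × 0.007297 × 2.998 × 10⁸ / 1.531 × 10⁷ ≈ 1.00
n = 1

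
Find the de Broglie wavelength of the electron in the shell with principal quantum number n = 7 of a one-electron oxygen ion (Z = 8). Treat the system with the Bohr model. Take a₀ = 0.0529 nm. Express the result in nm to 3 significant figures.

0.291 nm

The Bohr quantisation condition is nλ = 2πr_n.
r_n = n²a₀/Z = 0.324 nm
λ = 2πr_n/n = 2π·0.324/7 = 0.291 nm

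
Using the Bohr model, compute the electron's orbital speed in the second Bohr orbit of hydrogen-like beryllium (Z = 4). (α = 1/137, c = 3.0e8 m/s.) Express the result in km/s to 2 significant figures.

v_n = Zαc/n = 4 × 0.0073 × 3.0e8 / 2
    = 4400 km/s

4400 km/s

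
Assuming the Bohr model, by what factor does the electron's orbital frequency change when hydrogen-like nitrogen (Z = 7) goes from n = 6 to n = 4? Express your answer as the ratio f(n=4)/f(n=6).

f ∝ Z^2 · n^-3; with Z fixed, f ∝ n^-3.
f(n=4)/f(n=6) = (4/6)^-3 = 27/8

27/8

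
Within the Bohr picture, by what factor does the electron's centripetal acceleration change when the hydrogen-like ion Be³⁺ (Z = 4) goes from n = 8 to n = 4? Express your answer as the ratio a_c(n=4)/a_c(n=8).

16

a_c ∝ Z^3 · n^-4; with Z fixed, a_c ∝ n^-4.
a_c(n=4)/a_c(n=8) = (4/8)^-4 = 16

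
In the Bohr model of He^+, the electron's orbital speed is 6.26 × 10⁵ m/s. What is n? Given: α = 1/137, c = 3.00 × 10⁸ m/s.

7

v_n = Zαc/n ⇒ n = Zαc/v = 2 × 0.00730 × 3.00 × 10⁸ / 6.26 × 10⁵ ≈ 7.00
n = 7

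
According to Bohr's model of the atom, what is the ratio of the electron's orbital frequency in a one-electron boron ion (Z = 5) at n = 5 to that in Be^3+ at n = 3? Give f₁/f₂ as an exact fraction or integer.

27/80

f ∝ Z^2 · n^-3
f₁/f₂ = (5/4)^2 · (5/3)^-3 = 27/80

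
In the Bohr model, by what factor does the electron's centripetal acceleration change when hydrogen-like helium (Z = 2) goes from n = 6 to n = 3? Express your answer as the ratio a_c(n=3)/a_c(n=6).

a_c ∝ Z^3 · n^-4; with Z fixed, a_c ∝ n^-4.
a_c(n=3)/a_c(n=6) = (3/6)^-4 = 16

16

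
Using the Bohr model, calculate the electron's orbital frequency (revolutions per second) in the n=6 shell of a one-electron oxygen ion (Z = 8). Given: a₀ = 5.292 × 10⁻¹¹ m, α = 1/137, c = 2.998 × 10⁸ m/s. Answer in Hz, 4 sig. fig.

r = n²a₀/Z = 2.381 × 10⁻¹⁰ m, v = Zαc/n = 2.918 × 10⁶ m/s
f = v/(2πr) = 1.950 × 10¹⁵ Hz

1.950 × 10¹⁵ Hz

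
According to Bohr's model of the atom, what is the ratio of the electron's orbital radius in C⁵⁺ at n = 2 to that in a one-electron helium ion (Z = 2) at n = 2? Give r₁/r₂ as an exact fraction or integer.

r ∝ Z^-1 · n^2
r₁/r₂ = (6/2)^-1 · (2/2)^2 = 1/3

1/3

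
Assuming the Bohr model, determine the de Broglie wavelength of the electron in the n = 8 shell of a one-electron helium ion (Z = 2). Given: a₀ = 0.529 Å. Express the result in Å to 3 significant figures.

The Bohr quantisation condition is nλ = 2πr_n.
r_n = n²a₀/Z = 16.9 Å
λ = 2πr_n/n = 2π·16.9/8 = 13.3 Å

13.3 Å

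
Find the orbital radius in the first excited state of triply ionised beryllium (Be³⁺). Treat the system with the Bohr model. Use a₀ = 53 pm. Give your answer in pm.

53 pm

r_n = n²a₀/Z = 2² × 53 / 4
    = 4 × 53 / 4 = 53 pm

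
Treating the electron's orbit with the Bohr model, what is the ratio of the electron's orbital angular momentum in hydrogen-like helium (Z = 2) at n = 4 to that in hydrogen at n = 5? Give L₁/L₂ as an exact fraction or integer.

L = nℏ is independent of Z.
L₁/L₂ = n₁/n₂ = 4/5 = 4/5

4/5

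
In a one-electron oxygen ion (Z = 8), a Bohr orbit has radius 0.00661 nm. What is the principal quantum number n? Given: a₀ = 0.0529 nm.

1

r_n = n²a₀/Z ⇒ n² = rZ/a₀ = 0.00661 × 8 / 0.0529 ≈ 1.00
n = 1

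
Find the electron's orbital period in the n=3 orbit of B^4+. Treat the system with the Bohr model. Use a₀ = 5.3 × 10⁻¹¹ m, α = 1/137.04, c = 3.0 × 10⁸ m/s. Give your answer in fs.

r = n²a₀/Z = 3²·5.3 × 10⁻¹¹/5 = 9.5 × 10⁻¹¹ m
v = Zαc/n = 5·0.0073·3.0 × 10⁸/3 = 3.6 × 10⁶ m/s
T = 2πr/v = 1.6 × 10⁻¹⁶ s = 0.16 fs

0.16 fs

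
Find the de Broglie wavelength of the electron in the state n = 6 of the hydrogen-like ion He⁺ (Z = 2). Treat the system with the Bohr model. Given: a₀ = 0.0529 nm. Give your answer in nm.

The Bohr quantisation condition is nλ = 2πr_n.
r_n = n²a₀/Z = 0.952 nm
λ = 2πr_n/n = 2π·0.952/6 = 0.997 nm

0.997 nm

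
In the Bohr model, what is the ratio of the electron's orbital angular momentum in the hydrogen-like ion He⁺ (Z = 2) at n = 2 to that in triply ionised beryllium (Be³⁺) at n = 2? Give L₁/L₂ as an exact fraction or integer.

1

L = nℏ is independent of Z.
L₁/L₂ = n₁/n₂ = 2/2 = 1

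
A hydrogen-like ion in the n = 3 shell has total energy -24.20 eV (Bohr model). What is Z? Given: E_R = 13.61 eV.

E_n = −E_R Z²/n² ⇒ Z² = −E_n n²/E_R = 24.20 × 3² / 13.61 ≈ 16.00
Z = 4

4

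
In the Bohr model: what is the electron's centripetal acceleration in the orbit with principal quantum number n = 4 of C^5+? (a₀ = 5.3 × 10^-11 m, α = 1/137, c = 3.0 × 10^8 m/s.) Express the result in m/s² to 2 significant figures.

7.6 × 10^22 m/s²

r = n²a₀/Z = 1.4 × 10^-10 m, v = Zαc/n = 3.3 × 10^6 m/s
a = v²/r = (3.3 × 10^6)² / 1.4 × 10^-10 = 7.6 × 10^22 m/s²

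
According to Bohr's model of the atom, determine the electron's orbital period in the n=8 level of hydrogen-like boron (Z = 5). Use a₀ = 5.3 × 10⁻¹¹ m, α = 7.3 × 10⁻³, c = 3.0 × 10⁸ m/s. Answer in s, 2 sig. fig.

r = n²a₀/Z = 8²·5.3 × 10⁻¹¹/5 = 6.8 × 10⁻¹⁰ m
v = Zαc/n = 5·0.0073·3.0 × 10⁸/8 = 1.4 × 10⁶ m/s
T = 2πr/v = 3.1 × 10⁻¹⁵ s

3.1 × 10⁻¹⁵ s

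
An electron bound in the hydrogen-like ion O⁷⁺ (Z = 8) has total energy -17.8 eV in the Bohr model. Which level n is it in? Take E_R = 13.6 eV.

E_n = −E_R Z²/n² ⇒ n² = E_R Z²/(−E_n) = 13.6 × 8² / 17.8 ≈ 48.90
n = 7

7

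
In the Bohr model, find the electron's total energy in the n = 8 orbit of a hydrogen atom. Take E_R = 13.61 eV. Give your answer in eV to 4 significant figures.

-0.2127 eV

E_n = −E_R·Z²/n² = −13.61 × 1²/8² = -0.2127 eV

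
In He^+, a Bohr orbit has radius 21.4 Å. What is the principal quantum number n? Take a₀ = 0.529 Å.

r_n = n²a₀/Z ⇒ n² = rZ/a₀ = 21.4 × 2 / 0.529 ≈ 80.91
n = 9

9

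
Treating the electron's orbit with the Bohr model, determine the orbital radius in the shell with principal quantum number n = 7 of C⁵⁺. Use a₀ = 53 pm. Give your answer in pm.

430 pm

r_n = n²a₀/Z = 7² × 53 / 6
    = 49 × 53 / 6 = 430 pm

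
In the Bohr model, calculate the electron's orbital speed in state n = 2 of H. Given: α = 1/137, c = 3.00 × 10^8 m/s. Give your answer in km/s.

1090 km/s

v_n = Zαc/n = 1 × 0.00730 × 3.00 × 10^8 / 2
    = 1090 km/s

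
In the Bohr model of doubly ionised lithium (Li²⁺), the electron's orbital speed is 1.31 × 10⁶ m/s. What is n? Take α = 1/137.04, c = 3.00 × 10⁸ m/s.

v_n = Zαc/n ⇒ n = Zαc/v = 3 × 0.00730 × 3.00 × 10⁸ / 1.31 × 10⁶ ≈ 5.01
n = 5

5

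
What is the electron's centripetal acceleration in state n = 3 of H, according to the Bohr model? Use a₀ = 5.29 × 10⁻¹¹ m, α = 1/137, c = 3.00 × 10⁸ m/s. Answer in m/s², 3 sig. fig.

1.12 × 10²¹ m/s²

r = n²a₀/Z = 4.76 × 10⁻¹⁰ m, v = Zαc/n = 7.30 × 10⁵ m/s
a = v²/r = (7.30 × 10⁵)² / 4.76 × 10⁻¹⁰ = 1.12 × 10²¹ m/s²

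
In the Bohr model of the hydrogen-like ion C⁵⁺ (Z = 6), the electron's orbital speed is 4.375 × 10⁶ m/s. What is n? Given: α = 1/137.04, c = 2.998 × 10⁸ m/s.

3

v_n = Zαc/n ⇒ n = Zαc/v = 6 × 0.007297 × 2.998 × 10⁸ / 4.375 × 10⁶ ≈ 3.00
n = 3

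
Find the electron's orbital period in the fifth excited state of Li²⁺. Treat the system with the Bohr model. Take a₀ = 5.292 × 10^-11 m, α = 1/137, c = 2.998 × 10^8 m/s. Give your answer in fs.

3.647 fs

r = n²a₀/Z = 6²·5.292 × 10^-11/3 = 6.350 × 10^-10 m
v = Zαc/n = 3·0.007299·2.998 × 10^8/6 = 1.094 × 10^6 m/s
T = 2πr/v = 3.647 × 10^-15 s = 3.647 fs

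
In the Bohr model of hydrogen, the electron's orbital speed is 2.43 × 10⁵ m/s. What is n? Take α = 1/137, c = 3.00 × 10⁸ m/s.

v_n = Zαc/n ⇒ n = Zαc/v = 1 × 0.00730 × 3.00 × 10⁸ / 2.43 × 10⁵ ≈ 9.01
n = 9

9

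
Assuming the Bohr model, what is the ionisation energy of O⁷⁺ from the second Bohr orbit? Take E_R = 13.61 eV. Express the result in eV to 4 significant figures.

E_n = −E_R·Z²/n² = −13.61 × 8²/2² eV = -217.8 eV
Ionisation energy = −E_n = 217.8 eV

217.8 eV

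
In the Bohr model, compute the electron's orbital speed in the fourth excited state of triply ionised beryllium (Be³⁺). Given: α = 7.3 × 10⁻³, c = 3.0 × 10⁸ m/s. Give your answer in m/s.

1.8 × 10⁶ m/s

v_n = Zαc/n = 4 × 0.0073 × 3.0 × 10⁸ / 5
    = 1.8 × 10⁶ m/s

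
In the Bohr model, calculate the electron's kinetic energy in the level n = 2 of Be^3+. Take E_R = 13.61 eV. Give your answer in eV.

54.44 eV

For a Coulomb orbit the virial theorem gives K = −E_n.
E_n = −E_R·Z²/n², so K = E_R·Z²/n² = 13.61 × 4²/2² = 54.44 eV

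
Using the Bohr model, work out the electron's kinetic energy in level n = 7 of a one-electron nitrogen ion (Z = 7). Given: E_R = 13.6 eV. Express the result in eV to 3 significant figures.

For a Coulomb orbit the virial theorem gives K = −E_n.
E_n = −E_R·Z²/n², so K = E_R·Z²/n² = 13.6 × 7²/7² = 13.6 eV

13.6 eV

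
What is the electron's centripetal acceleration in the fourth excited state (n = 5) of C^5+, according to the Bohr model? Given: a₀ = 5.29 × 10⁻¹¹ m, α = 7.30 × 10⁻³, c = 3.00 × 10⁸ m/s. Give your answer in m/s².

3.13 × 10²² m/s²

r = n²a₀/Z = 2.20 × 10⁻¹⁰ m, v = Zαc/n = 2.63 × 10⁶ m/s
a = v²/r = (2.63 × 10⁶)² / 2.20 × 10⁻¹⁰ = 3.13 × 10²² m/s²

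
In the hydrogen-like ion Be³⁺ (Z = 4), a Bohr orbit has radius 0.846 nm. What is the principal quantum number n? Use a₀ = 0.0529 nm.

8

r_n = n²a₀/Z ⇒ n² = rZ/a₀ = 0.846 × 4 / 0.0529 ≈ 63.97
n = 8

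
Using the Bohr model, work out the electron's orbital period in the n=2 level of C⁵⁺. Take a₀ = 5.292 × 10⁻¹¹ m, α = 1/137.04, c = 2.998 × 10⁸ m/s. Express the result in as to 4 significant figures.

r = n²a₀/Z = 2²·5.292 × 10⁻¹¹/6 = 3.528 × 10⁻¹¹ m
v = Zαc/n = 6·0.007297·2.998 × 10⁸/2 = 6.563 × 10⁶ m/s
T = 2πr/v = 3.378 × 10⁻¹⁷ s = 33.78 as

33.78 as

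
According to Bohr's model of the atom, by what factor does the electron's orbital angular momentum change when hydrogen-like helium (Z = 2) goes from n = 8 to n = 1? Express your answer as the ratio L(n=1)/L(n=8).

L = nℏ depends only on n, so L ∝ n.
L(n=1)/L(n=8) = (1/8)^1 = 1/8

1/8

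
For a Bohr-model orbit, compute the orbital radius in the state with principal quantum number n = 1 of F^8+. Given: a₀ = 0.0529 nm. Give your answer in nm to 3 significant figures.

r_n = n²a₀/Z = 1² × 0.0529 / 9
    = 1 × 0.0529 / 9 = 0.00588 nm

0.00588 nm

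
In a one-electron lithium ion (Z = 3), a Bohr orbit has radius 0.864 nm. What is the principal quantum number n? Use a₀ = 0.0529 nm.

7

r_n = n²a₀/Z ⇒ n² = rZ/a₀ = 0.864 × 3 / 0.0529 ≈ 49.00
n = 7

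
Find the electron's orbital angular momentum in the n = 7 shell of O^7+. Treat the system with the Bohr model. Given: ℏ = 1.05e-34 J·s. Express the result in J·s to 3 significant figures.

L_n = nℏ = 7 × 1.05e-34 = 7.35e-34 J·s

7.35e-34 J·s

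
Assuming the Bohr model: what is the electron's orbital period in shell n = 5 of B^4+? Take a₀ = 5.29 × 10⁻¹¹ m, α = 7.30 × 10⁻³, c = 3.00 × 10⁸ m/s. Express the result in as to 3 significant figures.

759 as

r = n²a₀/Z = 5²·5.29 × 10⁻¹¹/5 = 2.64 × 10⁻¹⁰ m
v = Zαc/n = 5·0.00730·3.00 × 10⁸/5 = 2.19 × 10⁶ m/s
T = 2πr/v = 7.59 × 10⁻¹⁶ s = 759 as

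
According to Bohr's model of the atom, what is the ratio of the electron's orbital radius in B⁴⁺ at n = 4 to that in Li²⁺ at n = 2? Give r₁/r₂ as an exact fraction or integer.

r ∝ Z^-1 · n^2
r₁/r₂ = (5/3)^-1 · (4/2)^2 = 12/5

12/5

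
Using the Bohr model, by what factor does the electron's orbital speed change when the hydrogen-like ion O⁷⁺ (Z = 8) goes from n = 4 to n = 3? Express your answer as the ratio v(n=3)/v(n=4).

v ∝ Z^1 · n^-1; with Z fixed, v ∝ n^-1.
v(n=3)/v(n=4) = (3/4)^-1 = 4/3

4/3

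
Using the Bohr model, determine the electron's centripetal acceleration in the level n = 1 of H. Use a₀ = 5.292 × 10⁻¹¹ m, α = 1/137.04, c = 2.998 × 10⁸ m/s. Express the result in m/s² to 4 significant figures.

r = n²a₀/Z = 5.292 × 10⁻¹¹ m, v = Zαc/n = 2.188 × 10⁶ m/s
a = v²/r = (2.188 × 10⁶)² / 5.292 × 10⁻¹¹ = 9.044 × 10²² m/s²

9.044 × 10²² m/s²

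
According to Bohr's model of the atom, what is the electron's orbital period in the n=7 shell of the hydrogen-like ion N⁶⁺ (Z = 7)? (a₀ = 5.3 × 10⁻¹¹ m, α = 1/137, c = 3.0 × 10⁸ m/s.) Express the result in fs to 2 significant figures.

1.1 fs

r = n²a₀/Z = 7²·5.3 × 10⁻¹¹/7 = 3.7 × 10⁻¹⁰ m
v = Zαc/n = 7·0.0073·3.0 × 10⁸/7 = 2.2 × 10⁶ m/s
T = 2πr/v = 1.1 × 10⁻¹⁵ s = 1.1 fs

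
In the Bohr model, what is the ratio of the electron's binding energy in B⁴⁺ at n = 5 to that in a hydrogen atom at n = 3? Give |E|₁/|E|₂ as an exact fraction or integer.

|E| ∝ Z^2 · n^-2
|E|₁/|E|₂ = (5/1)^2 · (5/3)^-2 = 9

9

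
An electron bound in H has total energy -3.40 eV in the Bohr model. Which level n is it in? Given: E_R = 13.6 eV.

E_n = −E_R Z²/n² ⇒ n² = E_R Z²/(−E_n) = 13.6 × 1² / 3.40 ≈ 4.00
n = 2

2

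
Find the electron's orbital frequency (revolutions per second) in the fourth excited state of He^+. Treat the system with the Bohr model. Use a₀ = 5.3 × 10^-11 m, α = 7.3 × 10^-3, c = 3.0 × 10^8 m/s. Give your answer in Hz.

r = n²a₀/Z = 6.6 × 10^-10 m, v = Zαc/n = 8.8 × 10^5 m/s
f = v/(2πr) = 2.1 × 10^14 Hz

2.1 × 10^14 Hz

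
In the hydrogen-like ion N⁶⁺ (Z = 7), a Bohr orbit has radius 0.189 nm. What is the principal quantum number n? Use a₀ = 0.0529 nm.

r_n = n²a₀/Z ⇒ n² = rZ/a₀ = 0.189 × 7 / 0.0529 ≈ 25.01
n = 5

5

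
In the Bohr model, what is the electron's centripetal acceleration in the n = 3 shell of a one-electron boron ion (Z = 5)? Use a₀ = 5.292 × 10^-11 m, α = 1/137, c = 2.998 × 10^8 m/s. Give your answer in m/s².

r = n²a₀/Z = 9.526 × 10^-11 m, v = Zαc/n = 3.647 × 10^6 m/s
a = v²/r = (3.647 × 10^6)² / 9.526 × 10^-11 = 1.396 × 10^23 m/s²

1.396 × 10^23 m/s²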